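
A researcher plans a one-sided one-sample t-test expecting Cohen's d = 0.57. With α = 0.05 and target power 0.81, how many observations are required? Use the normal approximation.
n = 20

Sample size formula (one-sample t-test, normal approximation):
n = ((z_α + z_β) / d)²

z_α = 1.645 (for α = 0.05, one-sided)
z_β = 0.878 (for power = 0.81)
d = 0.57

n = ((1.645 + 0.878) / 0.57)²
n = (4.426)²
n ≈ 19.59
Round up to the next whole number: n = 20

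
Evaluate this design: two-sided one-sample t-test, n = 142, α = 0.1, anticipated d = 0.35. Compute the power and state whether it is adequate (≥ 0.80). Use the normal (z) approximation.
Power ≈ 0.99; the study is adequately powered (power ≥ 0.80)

Power calculation (one-sample t-test, normal approximation):
z_β = d · √n - z_{α/2}
z_β = 0.35 · √142 - 1.645
z_β = 0.35 · 11.916 - 1.645
z_β = 2.526

Power = Φ(z_β) = Φ(2.526) ≈ 0.994

Effect size d = 0.35 is small by Cohen's convention (0.2/0.5/0.8).

Threshold: power ≥ 0.80 is conventionally adequate.
Power ≈ 0.99 → the study is adequately powered (power ≥ 0.80).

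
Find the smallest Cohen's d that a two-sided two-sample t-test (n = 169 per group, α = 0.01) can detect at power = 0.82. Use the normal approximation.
d ≈ 0.38

Minimum detectable effect (two-sample t-test, normal approximation):
d = (z_{α/2} + z_β) / √(n/2)
d = (2.576 + 0.915) / √(169/2)
d = 3.491 / 9.192
d ≈ 0.38

By Cohen's convention (0.2 small / 0.5 medium / 0.8 large): small effect.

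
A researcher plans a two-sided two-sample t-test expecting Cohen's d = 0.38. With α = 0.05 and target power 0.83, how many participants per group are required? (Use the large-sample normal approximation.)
n = 118 per group

Sample size formula (two-sample t-test, normal approximation):
n = 2 · ((z_{α/2} + z_β) / d)²

z_{α/2} = 1.960 (for α = 0.05, two-sided)
z_β = 0.954 (for power = 0.83)
d = 0.38

n = 2 · ((1.960 + 0.954) / 0.38)²
n = 2 · (7.668)²
n ≈ 117.60
Round up to the next whole number: n = 118 per group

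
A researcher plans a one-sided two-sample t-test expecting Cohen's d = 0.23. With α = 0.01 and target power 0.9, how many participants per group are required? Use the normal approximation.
n = 493 per group

Sample size formula (two-sample t-test, normal approximation):
n = 2 · ((z_α + z_β) / d)²

z_α = 2.326 (for α = 0.01, one-sided)
z_β = 1.282 (for power = 0.9)
d = 0.23

n = 2 · ((2.326 + 1.282) / 0.23)²
n = 2 · (15.687)²
n ≈ 492.16
Round up to the next whole number: n = 493 per group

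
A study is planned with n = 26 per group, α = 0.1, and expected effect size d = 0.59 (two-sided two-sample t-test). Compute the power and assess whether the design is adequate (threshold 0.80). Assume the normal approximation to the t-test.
Power ≈ 0.69; the study is underpowered (power < 0.80)

Power calculation (two-sample t-test, normal approximation):
z_β = d · √(n/2) - z_{α/2}
z_β = 0.59 · √(26/2) - 1.645
z_β = 0.59 · 3.606 - 1.645
z_β = 0.482

Power = Φ(z_β) = Φ(0.482) ≈ 0.685

Effect size d = 0.59 is medium by Cohen's convention (0.2/0.5/0.8).

Threshold: power ≥ 0.80 is conventionally adequate.
Power ≈ 0.69 → the study is underpowered (power < 0.80).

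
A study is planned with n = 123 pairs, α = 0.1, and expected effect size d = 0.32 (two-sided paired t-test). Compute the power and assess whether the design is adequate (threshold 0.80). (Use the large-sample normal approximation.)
Power ≈ 0.97; the study is adequately powered (power ≥ 0.80)

Power calculation (paired t-test, normal approximation):
z_β = d · √n - z_{α/2}
z_β = 0.32 · √123 - 1.645
z_β = 0.32 · 11.091 - 1.645
z_β = 1.904

Power = Φ(z_β) = Φ(1.904) ≈ 0.972

Effect size d = 0.32 is small by Cohen's convention (0.2/0.5/0.8).

Threshold: power ≥ 0.80 is conventionally adequate.
Power ≈ 0.97 → the study is adequately powered (power ≥ 0.80).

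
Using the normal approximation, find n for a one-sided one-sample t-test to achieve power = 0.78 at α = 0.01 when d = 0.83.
n = 14

Sample size formula (one-sample t-test, normal approximation):
n = ((z_α + z_β) / d)²

z_α = 2.326 (for α = 0.01, one-sided)
z_β = 0.772 (for power = 0.78)
d = 0.83

n = ((2.326 + 0.772) / 0.83)²
n = (3.733)²
n ≈ 13.94
Round up to the next whole number: n = 14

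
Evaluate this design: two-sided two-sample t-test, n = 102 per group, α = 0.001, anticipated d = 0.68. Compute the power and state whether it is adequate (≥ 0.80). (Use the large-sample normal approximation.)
Power ≈ 0.94; the study is adequately powered (power ≥ 0.80)

Power calculation (two-sample t-test, normal approximation):
z_β = d · √(n/2) - z_{α/2}
z_β = 0.68 · √(102/2) - 3.291
z_β = 0.68 · 7.141 - 3.291
z_β = 1.566

Power = Φ(z_β) = Φ(1.566) ≈ 0.941

Effect size d = 0.68 is medium by Cohen's convention (0.2/0.5/0.8).

Threshold: power ≥ 0.80 is conventionally adequate.
Power ≈ 0.94 → the study is adequately powered (power ≥ 0.80).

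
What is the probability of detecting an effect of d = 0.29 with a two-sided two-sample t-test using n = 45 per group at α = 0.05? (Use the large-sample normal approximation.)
Power ≈ 0.28

Power calculation (two-sample t-test, normal approximation):
z_β = d · √(n/2) - z_{α/2}
z_β = 0.29 · √(45/2) - 1.960
z_β = 0.29 · 4.743 - 1.960
z_β = -0.584

Power = Φ(z_β) = Φ(-0.584) ≈ 0.279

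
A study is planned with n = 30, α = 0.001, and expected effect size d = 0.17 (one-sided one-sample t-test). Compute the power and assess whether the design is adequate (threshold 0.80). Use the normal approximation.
Power ≈ 0.02; the study is underpowered (power < 0.80)

Power calculation (one-sample t-test, normal approximation):
z_β = d · √n - z_α
z_β = 0.17 · √30 - 3.090
z_β = 0.17 · 5.477 - 3.090
z_β = -2.159

Power = Φ(z_β) = Φ(-2.159) ≈ 0.015

Effect size d = 0.17 is very small by Cohen's convention (0.2/0.5/0.8).

Threshold: power ≥ 0.80 is conventionally adequate.
Power ≈ 0.02 → the study is underpowered (power < 0.80).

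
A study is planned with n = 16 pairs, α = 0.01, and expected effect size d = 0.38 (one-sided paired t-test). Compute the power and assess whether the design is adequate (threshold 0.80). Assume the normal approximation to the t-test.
Power ≈ 0.21; the study is underpowered (power < 0.80)

Power calculation (paired t-test, normal approximation):
z_β = d · √n - z_α
z_β = 0.38 · √16 - 2.326
z_β = 0.38 · 4.000 - 2.326
z_β = -0.806

Power = Φ(z_β) = Φ(-0.806) ≈ 0.210

Effect size d = 0.38 is small by Cohen's convention (0.2/0.5/0.8).

Threshold: power ≥ 0.80 is conventionally adequate.
Power ≈ 0.21 → the study is underpowered (power < 0.80).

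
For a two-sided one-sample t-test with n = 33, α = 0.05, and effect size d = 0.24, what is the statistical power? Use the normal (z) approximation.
Power ≈ 0.28

Power calculation (one-sample t-test, normal approximation):
z_β = d · √n - z_{α/2}
z_β = 0.24 · √33 - 1.960
z_β = 0.24 · 5.745 - 1.960
z_β = -0.581

Power = Φ(z_β) = Φ(-0.581) ≈ 0.281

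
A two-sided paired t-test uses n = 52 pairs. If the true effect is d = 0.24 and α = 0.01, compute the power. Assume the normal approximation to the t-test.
Power ≈ 0.20

Power calculation (paired t-test, normal approximation):
z_β = d · √n - z_{α/2}
z_β = 0.24 · √52 - 2.576
z_β = 0.24 · 7.211 - 2.576
z_β = -0.845

Power = Φ(z_β) = Φ(-0.845) ≈ 0.199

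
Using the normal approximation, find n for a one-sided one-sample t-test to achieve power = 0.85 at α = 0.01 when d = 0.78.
n = 19

Sample size formula (one-sample t-test, normal approximation):
n = ((z_α + z_β) / d)²

z_α = 2.326 (for α = 0.01, one-sided)
z_β = 1.036 (for power = 0.85)
d = 0.78

n = ((2.326 + 1.036) / 0.78)²
n = (4.310)²
n ≈ 18.58
Round up to the next whole number: n = 19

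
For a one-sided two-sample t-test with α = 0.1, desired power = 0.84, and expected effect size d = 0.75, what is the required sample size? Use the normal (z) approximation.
n = 19 per group

Sample size formula (two-sample t-test, normal approximation):
n = 2 · ((z_α + z_β) / d)²

z_α = 1.282 (for α = 0.1, one-sided)
z_β = 0.994 (for power = 0.84)
d = 0.75

n = 2 · ((1.282 + 0.994) / 0.75)²
n = 2 · (3.035)²
n ≈ 18.42
Round up to the next whole number: n = 19 per group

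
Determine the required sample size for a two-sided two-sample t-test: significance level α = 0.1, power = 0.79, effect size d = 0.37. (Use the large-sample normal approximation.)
n = 88 per group

Sample size formula (two-sample t-test, normal approximation):
n = 2 · ((z_{α/2} + z_β) / d)²

z_{α/2} = 1.645 (for α = 0.1, two-sided)
z_β = 0.806 (for power = 0.79)
d = 0.37

n = 2 · ((1.645 + 0.806) / 0.37)²
n = 2 · (6.624)²
n ≈ 87.75
Round up to the next whole number: n = 88 per group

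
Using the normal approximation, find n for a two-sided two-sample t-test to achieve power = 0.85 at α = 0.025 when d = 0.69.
n = 46 per group

Sample size formula (two-sample t-test, normal approximation):
n = 2 · ((z_{α/2} + z_β) / d)²

z_{α/2} = 2.241 (for α = 0.025, two-sided)
z_β = 1.036 (for power = 0.85)
d = 0.69

n = 2 · ((2.241 + 1.036) / 0.69)²
n = 2 · (4.749)²
n ≈ 45.11
Round up to the next whole number: n = 46 per group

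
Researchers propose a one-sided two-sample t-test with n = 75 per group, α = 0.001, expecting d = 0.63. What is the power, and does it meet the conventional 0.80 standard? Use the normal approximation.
Power ≈ 0.78; the study is underpowered (power < 0.80)

Power calculation (two-sample t-test, normal approximation):
z_β = d · √(n/2) - z_α
z_β = 0.63 · √(75/2) - 3.090
z_β = 0.63 · 6.124 - 3.090
z_β = 0.768

Power = Φ(z_β) = Φ(0.768) ≈ 0.779

Effect size d = 0.63 is medium by Cohen's convention (0.2/0.5/0.8).

Threshold: power ≥ 0.80 is conventionally adequate.
Power ≈ 0.78 → the study is underpowered (power < 0.80).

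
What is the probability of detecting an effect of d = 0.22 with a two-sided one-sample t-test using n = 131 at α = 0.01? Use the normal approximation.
Power ≈ 0.48

Power calculation (one-sample t-test, normal approximation):
z_β = d · √n - z_{α/2}
z_β = 0.22 · √131 - 2.576
z_β = 0.22 · 11.446 - 2.576
z_β = -0.058

Power = Φ(z_β) = Φ(-0.058) ≈ 0.477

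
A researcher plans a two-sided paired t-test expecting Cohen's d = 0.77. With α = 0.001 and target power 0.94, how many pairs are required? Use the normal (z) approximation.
n = 40 pairs

Sample size formula (paired t-test, normal approximation):
n = ((z_{α/2} + z_β) / d)²

z_{α/2} = 3.291 (for α = 0.001, two-sided)
z_β = 1.555 (for power = 0.94)
d = 0.77

n = ((3.291 + 1.555) / 0.77)²
n = (6.294)²
n ≈ 39.61
Round up to the next whole number: n = 40 pairs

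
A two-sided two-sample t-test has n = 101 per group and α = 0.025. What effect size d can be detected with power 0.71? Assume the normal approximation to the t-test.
d ≈ 0.39

Minimum detectable effect (two-sample t-test, normal approximation):
d = (z_{α/2} + z_β) / √(n/2)
d = (2.241 + 0.553) / √(101/2)
d = 2.795 / 7.106
d ≈ 0.39

By Cohen's convention (0.2 small / 0.5 medium / 0.8 large): small effect.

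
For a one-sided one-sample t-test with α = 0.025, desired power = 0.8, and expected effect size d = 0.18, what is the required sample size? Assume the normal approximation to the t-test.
n = 243

Sample size formula (one-sample t-test, normal approximation):
n = ((z_α + z_β) / d)²

z_α = 1.960 (for α = 0.025, one-sided)
z_β = 0.842 (for power = 0.8)
d = 0.18

n = ((1.960 + 0.842) / 0.18)²
n = (15.567)²
n ≈ 242.33
Round up to the next whole number: n = 243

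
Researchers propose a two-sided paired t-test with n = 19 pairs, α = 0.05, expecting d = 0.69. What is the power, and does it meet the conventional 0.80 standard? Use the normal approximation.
Power ≈ 0.85; the study is adequately powered (power ≥ 0.80)

Power calculation (paired t-test, normal approximation):
z_β = d · √n - z_{α/2}
z_β = 0.69 · √19 - 1.960
z_β = 0.69 · 4.359 - 1.960
z_β = 1.048

Power = Φ(z_β) = Φ(1.048) ≈ 0.853

Effect size d = 0.69 is medium by Cohen's convention (0.2/0.5/0.8).

Threshold: power ≥ 0.80 is conventionally adequate.
Power ≈ 0.85 → the study is adequately powered (power ≥ 0.80).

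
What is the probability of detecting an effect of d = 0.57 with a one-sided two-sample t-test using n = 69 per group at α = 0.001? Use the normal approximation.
Power ≈ 0.60

Power calculation (two-sample t-test, normal approximation):
z_β = d · √(n/2) - z_α
z_β = 0.57 · √(69/2) - 3.090
z_β = 0.57 · 5.874 - 3.090
z_β = 0.258

Power = Φ(z_β) = Φ(0.258) ≈ 0.602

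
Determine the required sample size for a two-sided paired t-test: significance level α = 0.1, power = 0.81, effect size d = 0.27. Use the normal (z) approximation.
n = 88 pairs

Sample size formula (paired t-test, normal approximation):
n = ((z_{α/2} + z_β) / d)²

z_{α/2} = 1.645 (for α = 0.1, two-sided)
z_β = 0.878 (for power = 0.81)
d = 0.27

n = ((1.645 + 0.878) / 0.27)²
n = (9.344)²
n ≈ 87.31
Round up to the next whole number: n = 88 pairs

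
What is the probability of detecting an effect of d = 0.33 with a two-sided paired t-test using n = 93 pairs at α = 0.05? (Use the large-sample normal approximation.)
Power ≈ 0.89

Power calculation (paired t-test, normal approximation):
z_β = d · √n - z_{α/2}
z_β = 0.33 · √93 - 1.960
z_β = 0.33 · 9.644 - 1.960
z_β = 1.222

Power = Φ(z_β) = Φ(1.222) ≈ 0.889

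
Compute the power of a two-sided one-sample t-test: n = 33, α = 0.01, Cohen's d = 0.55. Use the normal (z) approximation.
Power ≈ 0.72

Power calculation (one-sample t-test, normal approximation):
z_β = d · √n - z_{α/2}
z_β = 0.55 · √33 - 2.576
z_β = 0.55 · 5.745 - 2.576
z_β = 0.584

Power = Φ(z_β) = Φ(0.584) ≈ 0.720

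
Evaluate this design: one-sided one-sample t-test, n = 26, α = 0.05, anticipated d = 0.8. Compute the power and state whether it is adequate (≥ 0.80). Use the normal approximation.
Power ≈ 0.99; the study is adequately powered (power ≥ 0.80)

Power calculation (one-sample t-test, normal approximation):
z_β = d · √n - z_α
z_β = 0.8 · √26 - 1.645
z_β = 0.8 · 5.099 - 1.645
z_β = 2.434

Power = Φ(z_β) = Φ(2.434) ≈ 0.993

Effect size d = 0.8 is large by Cohen's convention (0.2/0.5/0.8).

Threshold: power ≥ 0.80 is conventionally adequate.
Power ≈ 0.99 → the study is adequately powered (power ≥ 0.80).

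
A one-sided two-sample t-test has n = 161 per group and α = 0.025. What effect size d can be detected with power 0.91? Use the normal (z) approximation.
d ≈ 0.37

Minimum detectable effect (two-sample t-test, normal approximation):
d = (z_α + z_β) / √(n/2)
d = (1.960 + 1.341) / √(161/2)
d = 3.301 / 8.972
d ≈ 0.37

By Cohen's convention (0.2 small / 0.5 medium / 0.8 large): small effect.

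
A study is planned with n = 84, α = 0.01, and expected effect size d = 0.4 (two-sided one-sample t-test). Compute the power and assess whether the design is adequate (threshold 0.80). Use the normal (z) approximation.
Power ≈ 0.86; the study is adequately powered (power ≥ 0.80)

Power calculation (one-sample t-test, normal approximation):
z_β = d · √n - z_{α/2}
z_β = 0.4 · √84 - 2.576
z_β = 0.4 · 9.165 - 2.576
z_β = 1.090

Power = Φ(z_β) = Φ(1.090) ≈ 0.862

Effect size d = 0.4 is small by Cohen's convention (0.2/0.5/0.8).

Threshold: power ≥ 0.80 is conventionally adequate.
Power ≈ 0.86 → the study is adequately powered (power ≥ 0.80).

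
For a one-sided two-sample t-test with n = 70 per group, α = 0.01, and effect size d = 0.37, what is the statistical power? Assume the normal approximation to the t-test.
Power ≈ 0.45

Power calculation (two-sample t-test, normal approximation):
z_β = d · √(n/2) - z_α
z_β = 0.37 · √(70/2) - 2.326
z_β = 0.37 · 5.916 - 2.326
z_β = -0.137

Power = Φ(z_β) = Φ(-0.137) ≈ 0.445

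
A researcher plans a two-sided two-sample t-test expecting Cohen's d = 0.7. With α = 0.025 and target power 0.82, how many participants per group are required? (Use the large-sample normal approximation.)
n = 41 per group

Sample size formula (two-sample t-test, normal approximation):
n = 2 · ((z_{α/2} + z_β) / d)²

z_{α/2} = 2.241 (for α = 0.025, two-sided)
z_β = 0.915 (for power = 0.82)
d = 0.7

n = 2 · ((2.241 + 0.915) / 0.7)²
n = 2 · (4.509)²
n ≈ 40.66
Round up to the next whole number: n = 41 per group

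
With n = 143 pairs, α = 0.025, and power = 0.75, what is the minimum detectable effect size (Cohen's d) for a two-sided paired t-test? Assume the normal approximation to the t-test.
d ≈ 0.24

Minimum detectable effect (paired t-test, normal approximation):
d = (z_{α/2} + z_β) / √n
d = (2.241 + 0.674) / √143
d = 2.916 / 11.958
d ≈ 0.24

By Cohen's convention (0.2 small / 0.5 medium / 0.8 large): small effect.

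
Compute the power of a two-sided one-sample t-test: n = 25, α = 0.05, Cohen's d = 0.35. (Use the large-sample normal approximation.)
Power ≈ 0.42

Power calculation (one-sample t-test, normal approximation):
z_β = d · √n - z_{α/2}
z_β = 0.35 · √25 - 1.960
z_β = 0.35 · 5.000 - 1.960
z_β = -0.210

Power = Φ(z_β) = Φ(-0.210) ≈ 0.417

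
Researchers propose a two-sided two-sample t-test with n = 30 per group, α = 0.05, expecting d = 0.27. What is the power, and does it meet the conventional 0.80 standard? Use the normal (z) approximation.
Power ≈ 0.18; the study is underpowered (power < 0.80)

Power calculation (two-sample t-test, normal approximation):
z_β = d · √(n/2) - z_{α/2}
z_β = 0.27 · √(30/2) - 1.960
z_β = 0.27 · 3.873 - 1.960
z_β = -0.914

Power = Φ(z_β) = Φ(-0.914) ≈ 0.180

Effect size d = 0.27 is small by Cohen's convention (0.2/0.5/0.8).

Threshold: power ≥ 0.80 is conventionally adequate.
Power ≈ 0.18 → the study is underpowered (power < 0.80).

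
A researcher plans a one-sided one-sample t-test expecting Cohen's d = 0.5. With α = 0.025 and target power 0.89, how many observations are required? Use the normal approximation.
n = 41

Sample size formula (one-sample t-test, normal approximation):
n = ((z_α + z_β) / d)²

z_α = 1.960 (for α = 0.025, one-sided)
z_β = 1.227 (for power = 0.89)
d = 0.5

n = ((1.960 + 1.227) / 0.5)²
n = (6.374)²
n ≈ 40.63
Round up to the next whole number: n = 41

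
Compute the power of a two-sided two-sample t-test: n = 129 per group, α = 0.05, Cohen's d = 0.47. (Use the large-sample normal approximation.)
Power ≈ 0.97

Power calculation (two-sample t-test, normal approximation):
z_β = d · √(n/2) - z_{α/2}
z_β = 0.47 · √(129/2) - 1.960
z_β = 0.47 · 8.031 - 1.960
z_β = 1.815

Power = Φ(z_β) = Φ(1.815) ≈ 0.965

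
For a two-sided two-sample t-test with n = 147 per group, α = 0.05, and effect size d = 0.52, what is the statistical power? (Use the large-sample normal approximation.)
Power ≈ 0.99

Power calculation (two-sample t-test, normal approximation):
z_β = d · √(n/2) - z_{α/2}
z_β = 0.52 · √(147/2) - 1.960
z_β = 0.52 · 8.573 - 1.960
z_β = 2.498

Power = Φ(z_β) = Φ(2.498) ≈ 0.994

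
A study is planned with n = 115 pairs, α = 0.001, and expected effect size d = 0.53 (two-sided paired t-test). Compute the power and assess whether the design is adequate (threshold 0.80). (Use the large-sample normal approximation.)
Power ≈ 0.99; the study is adequately powered (power ≥ 0.80)

Power calculation (paired t-test, normal approximation):
z_β = d · √n - z_{α/2}
z_β = 0.53 · √115 - 3.291
z_β = 0.53 · 10.724 - 3.291
z_β = 2.393

Power = Φ(z_β) = Φ(2.393) ≈ 0.992

Effect size d = 0.53 is medium by Cohen's convention (0.2/0.5/0.8).

Threshold: power ≥ 0.80 is conventionally adequate.
Power ≈ 0.99 → the study is adequately powered (power ≥ 0.80).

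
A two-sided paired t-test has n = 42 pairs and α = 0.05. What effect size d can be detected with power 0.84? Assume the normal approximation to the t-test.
d ≈ 0.46

Minimum detectable effect (paired t-test, normal approximation):
d = (z_{α/2} + z_β) / √n
d = (1.960 + 0.994) / √42
d = 2.954 / 6.481
d ≈ 0.46

By Cohen's convention (0.2 small / 0.5 medium / 0.8 large): small effect.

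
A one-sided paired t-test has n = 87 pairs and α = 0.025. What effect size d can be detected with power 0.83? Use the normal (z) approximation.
d ≈ 0.31

Minimum detectable effect (paired t-test, normal approximation):
d = (z_α + z_β) / √n
d = (1.960 + 0.954) / √87
d = 2.914 / 9.327
d ≈ 0.31

By Cohen's convention (0.2 small / 0.5 medium / 0.8 large): small effect.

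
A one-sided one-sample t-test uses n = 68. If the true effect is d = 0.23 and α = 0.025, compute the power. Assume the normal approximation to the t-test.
Power ≈ 0.47

Power calculation (one-sample t-test, normal approximation):
z_β = d · √n - z_α
z_β = 0.23 · √68 - 1.960
z_β = 0.23 · 8.246 - 1.960
z_β = -0.063

Power = Φ(z_β) = Φ(-0.063) ≈ 0.475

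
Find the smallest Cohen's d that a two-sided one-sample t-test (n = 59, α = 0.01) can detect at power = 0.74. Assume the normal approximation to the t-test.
d ≈ 0.42

Minimum detectable effect (one-sample t-test, normal approximation):
d = (z_{α/2} + z_β) / √n
d = (2.576 + 0.643) / √59
d = 3.219 / 7.681
d ≈ 0.42

By Cohen's convention (0.2 small / 0.5 medium / 0.8 large): small effect.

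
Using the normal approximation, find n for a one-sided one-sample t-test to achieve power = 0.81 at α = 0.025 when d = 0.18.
n = 249

Sample size formula (one-sample t-test, normal approximation):
n = ((z_α + z_β) / d)²

z_α = 1.960 (for α = 0.025, one-sided)
z_β = 0.878 (for power = 0.81)
d = 0.18

n = ((1.960 + 0.878) / 0.18)²
n = (15.767)²
n ≈ 248.60
Round up to the next whole number: n = 249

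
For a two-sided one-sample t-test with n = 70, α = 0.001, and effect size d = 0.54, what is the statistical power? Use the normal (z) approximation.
Power ≈ 0.89

Power calculation (one-sample t-test, normal approximation):
z_β = d · √n - z_{α/2}
z_β = 0.54 · √70 - 3.291
z_β = 0.54 · 8.367 - 3.291
z_β = 1.227

Power = Φ(z_β) = Φ(1.227) ≈ 0.890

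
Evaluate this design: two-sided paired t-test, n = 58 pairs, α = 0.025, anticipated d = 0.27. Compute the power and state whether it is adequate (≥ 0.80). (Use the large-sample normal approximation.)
Power ≈ 0.43; the study is underpowered (power < 0.80)

Power calculation (paired t-test, normal approximation):
z_β = d · √n - z_{α/2}
z_β = 0.27 · √58 - 2.241
z_β = 0.27 · 7.616 - 2.241
z_β = -0.185

Power = Φ(z_β) = Φ(-0.185) ≈ 0.427

Effect size d = 0.27 is small by Cohen's convention (0.2/0.5/0.8).

Threshold: power ≥ 0.80 is conventionally adequate.
Power ≈ 0.43 → the study is underpowered (power < 0.80).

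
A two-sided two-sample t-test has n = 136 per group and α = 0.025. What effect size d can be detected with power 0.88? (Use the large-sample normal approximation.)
d ≈ 0.41

Minimum detectable effect (two-sample t-test, normal approximation):
d = (z_{α/2} + z_β) / √(n/2)
d = (2.241 + 1.175) / √(136/2)
d = 3.416 / 8.246
d ≈ 0.41

By Cohen's convention (0.2 small / 0.5 medium / 0.8 large): small effect.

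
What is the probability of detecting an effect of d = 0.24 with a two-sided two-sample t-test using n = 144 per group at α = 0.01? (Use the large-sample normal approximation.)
Power ≈ 0.29

Power calculation (two-sample t-test, normal approximation):
z_β = d · √(n/2) - z_{α/2}
z_β = 0.24 · √(144/2) - 2.576
z_β = 0.24 · 8.485 - 2.576
z_β = -0.539

Power = Φ(z_β) = Φ(-0.539) ≈ 0.295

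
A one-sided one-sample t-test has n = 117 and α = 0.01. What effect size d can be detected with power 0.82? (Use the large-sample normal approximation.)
d ≈ 0.30

Minimum detectable effect (one-sample t-test, normal approximation):
d = (z_α + z_β) / √n
d = (2.326 + 0.915) / √117
d = 3.242 / 10.817
d ≈ 0.30

By Cohen's convention (0.2 small / 0.5 medium / 0.8 large): small effect.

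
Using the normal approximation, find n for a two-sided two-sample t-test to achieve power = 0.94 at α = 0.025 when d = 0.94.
n = 33 per group

Sample size formula (two-sample t-test, normal approximation):
n = 2 · ((z_{α/2} + z_β) / d)²

z_{α/2} = 2.241 (for α = 0.025, two-sided)
z_β = 1.555 (for power = 0.94)
d = 0.94

n = 2 · ((2.241 + 1.555) / 0.94)²
n = 2 · (4.038)²
n ≈ 32.61
Round up to the next whole number: n = 33 per group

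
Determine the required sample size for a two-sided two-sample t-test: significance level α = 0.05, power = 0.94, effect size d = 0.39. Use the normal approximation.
n = 163 per group

Sample size formula (two-sample t-test, normal approximation):
n = 2 · ((z_{α/2} + z_β) / d)²

z_{α/2} = 1.960 (for α = 0.05, two-sided)
z_β = 1.555 (for power = 0.94)
d = 0.39

n = 2 · ((1.960 + 1.555) / 0.39)²
n = 2 · (9.013)²
n ≈ 162.47
Round up to the next whole number: n = 163 per group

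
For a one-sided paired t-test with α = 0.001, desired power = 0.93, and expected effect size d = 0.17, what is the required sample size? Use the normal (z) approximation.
n = 722 pairs

Sample size formula (paired t-test, normal approximation):
n = ((z_α + z_β) / d)²

z_α = 3.090 (for α = 0.001, one-sided)
z_β = 1.476 (for power = 0.93)
d = 0.17

n = ((3.090 + 1.476) / 0.17)²
n = (26.859)²
n ≈ 721.41
Round up to the next whole number: n = 722 pairs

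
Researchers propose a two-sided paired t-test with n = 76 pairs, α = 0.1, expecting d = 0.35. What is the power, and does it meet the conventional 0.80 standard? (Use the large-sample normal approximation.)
Power ≈ 0.92; the study is adequately powered (power ≥ 0.80)

Power calculation (paired t-test, normal approximation):
z_β = d · √n - z_{α/2}
z_β = 0.35 · √76 - 1.645
z_β = 0.35 · 8.718 - 1.645
z_β = 1.406

Power = Φ(z_β) = Φ(1.406) ≈ 0.920

Effect size d = 0.35 is small by Cohen's convention (0.2/0.5/0.8).

Threshold: power ≥ 0.80 is conventionally adequate.
Power ≈ 0.92 → the study is adequately powered (power ≥ 0.80).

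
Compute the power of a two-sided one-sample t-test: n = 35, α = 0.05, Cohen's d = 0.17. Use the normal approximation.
Power ≈ 0.17

Power calculation (one-sample t-test, normal approximation):
z_β = d · √n - z_{α/2}
z_β = 0.17 · √35 - 1.960
z_β = 0.17 · 5.916 - 1.960
z_β = -0.954

Power = Φ(z_β) = Φ(-0.954) ≈ 0.170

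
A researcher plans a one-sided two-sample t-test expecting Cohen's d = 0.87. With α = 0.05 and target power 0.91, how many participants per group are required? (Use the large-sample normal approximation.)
n = 24 per group

Sample size formula (two-sample t-test, normal approximation):
n = 2 · ((z_α + z_β) / d)²

z_α = 1.645 (for α = 0.05, one-sided)
z_β = 1.341 (for power = 0.91)
d = 0.87

n = 2 · ((1.645 + 1.341) / 0.87)²
n = 2 · (3.432)²
n ≈ 23.56
Round up to the next whole number: n = 24 per group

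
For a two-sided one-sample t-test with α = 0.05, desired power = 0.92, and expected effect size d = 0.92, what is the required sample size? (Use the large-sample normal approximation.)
n = 14

Sample size formula (one-sample t-test, normal approximation):
n = ((z_{α/2} + z_β) / d)²

z_{α/2} = 1.960 (for α = 0.05, two-sided)
z_β = 1.405 (for power = 0.92)
d = 0.92

n = ((1.960 + 1.405) / 0.92)²
n = (3.658)²
n ≈ 13.38
Round up to the next whole number: n = 14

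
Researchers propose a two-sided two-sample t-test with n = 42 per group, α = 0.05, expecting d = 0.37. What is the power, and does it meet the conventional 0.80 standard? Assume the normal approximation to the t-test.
Power ≈ 0.40; the study is underpowered (power < 0.80)

Power calculation (two-sample t-test, normal approximation):
z_β = d · √(n/2) - z_{α/2}
z_β = 0.37 · √(42/2) - 1.960
z_β = 0.37 · 4.583 - 1.960
z_β = -0.264

Power = Φ(z_β) = Φ(-0.264) ≈ 0.396

Effect size d = 0.37 is small by Cohen's convention (0.2/0.5/0.8).

Threshold: power ≥ 0.80 is conventionally adequate.
Power ≈ 0.40 → the study is underpowered (power < 0.80).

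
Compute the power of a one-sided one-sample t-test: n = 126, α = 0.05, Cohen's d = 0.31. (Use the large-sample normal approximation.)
Power ≈ 0.97

Power calculation (one-sample t-test, normal approximation):
z_β = d · √n - z_α
z_β = 0.31 · √126 - 1.645
z_β = 0.31 · 11.225 - 1.645
z_β = 1.835

Power = Φ(z_β) = Φ(1.835) ≈ 0.967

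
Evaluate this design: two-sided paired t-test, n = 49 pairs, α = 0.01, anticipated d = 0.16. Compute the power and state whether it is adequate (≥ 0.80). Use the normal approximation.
Power ≈ 0.07; the study is underpowered (power < 0.80)

Power calculation (paired t-test, normal approximation):
z_β = d · √n - z_{α/2}
z_β = 0.16 · √49 - 2.576
z_β = 0.16 · 7.000 - 2.576
z_β = -1.456

Power = Φ(z_β) = Φ(-1.456) ≈ 0.073

Effect size d = 0.16 is very small by Cohen's convention (0.2/0.5/0.8).

Threshold: power ≥ 0.80 is conventionally adequate.
Power ≈ 0.07 → the study is underpowered (power < 0.80).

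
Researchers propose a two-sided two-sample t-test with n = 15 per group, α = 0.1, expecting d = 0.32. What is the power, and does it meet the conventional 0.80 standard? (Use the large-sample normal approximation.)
Power ≈ 0.22; the study is underpowered (power < 0.80)

Power calculation (two-sample t-test, normal approximation):
z_β = d · √(n/2) - z_{α/2}
z_β = 0.32 · √(15/2) - 1.645
z_β = 0.32 · 2.739 - 1.645
z_β = -0.768

Power = Φ(z_β) = Φ(-0.768) ≈ 0.221

Effect size d = 0.32 is small by Cohen's convention (0.2/0.5/0.8).

Threshold: power ≥ 0.80 is conventionally adequate.
Power ≈ 0.22 → the study is underpowered (power < 0.80).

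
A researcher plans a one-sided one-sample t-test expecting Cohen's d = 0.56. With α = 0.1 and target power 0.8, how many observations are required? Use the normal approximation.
n = 15

Sample size formula (one-sample t-test, normal approximation):
n = ((z_α + z_β) / d)²

z_α = 1.282 (for α = 0.1, one-sided)
z_β = 0.842 (for power = 0.8)
d = 0.56

n = ((1.282 + 0.842) / 0.56)²
n = (3.793)²
n ≈ 14.39
Round up to the next whole number: n = 15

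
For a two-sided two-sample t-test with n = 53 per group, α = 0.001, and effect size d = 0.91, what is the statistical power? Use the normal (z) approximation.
Power ≈ 0.92

Power calculation (two-sample t-test, normal approximation):
z_β = d · √(n/2) - z_{α/2}
z_β = 0.91 · √(53/2) - 3.291
z_β = 0.91 · 5.148 - 3.291
z_β = 1.394

Power = Φ(z_β) = Φ(1.394) ≈ 0.918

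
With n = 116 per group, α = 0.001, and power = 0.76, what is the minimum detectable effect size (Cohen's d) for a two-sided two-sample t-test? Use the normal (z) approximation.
d ≈ 0.52

Minimum detectable effect (two-sample t-test, normal approximation):
d = (z_{α/2} + z_β) / √(n/2)
d = (3.291 + 0.706) / √(116/2)
d = 3.997 / 7.616
d ≈ 0.52

By Cohen's convention (0.2 small / 0.5 medium / 0.8 large): medium effect.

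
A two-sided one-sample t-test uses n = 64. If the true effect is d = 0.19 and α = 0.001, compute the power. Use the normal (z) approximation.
Power ≈ 0.04

Power calculation (one-sample t-test, normal approximation):
z_β = d · √n - z_{α/2}
z_β = 0.19 · √64 - 3.291
z_β = 0.19 · 8.000 - 3.291
z_β = -1.771

Power = Φ(z_β) = Φ(-1.771) ≈ 0.038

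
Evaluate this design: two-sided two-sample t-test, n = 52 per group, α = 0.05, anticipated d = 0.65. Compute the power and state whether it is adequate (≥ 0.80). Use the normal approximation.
Power ≈ 0.91; the study is adequately powered (power ≥ 0.80)

Power calculation (two-sample t-test, normal approximation):
z_β = d · √(n/2) - z_{α/2}
z_β = 0.65 · √(52/2) - 1.960
z_β = 0.65 · 5.099 - 1.960
z_β = 1.354

Power = Φ(z_β) = Φ(1.354) ≈ 0.912

Effect size d = 0.65 is medium by Cohen's convention (0.2/0.5/0.8).

Threshold: power ≥ 0.80 is conventionally adequate.
Power ≈ 0.91 → the study is adequately powered (power ≥ 0.80).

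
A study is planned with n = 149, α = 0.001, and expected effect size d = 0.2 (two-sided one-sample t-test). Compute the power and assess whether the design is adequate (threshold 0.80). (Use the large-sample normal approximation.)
Power ≈ 0.20; the study is underpowered (power < 0.80)

Power calculation (one-sample t-test, normal approximation):
z_β = d · √n - z_{α/2}
z_β = 0.2 · √149 - 3.291
z_β = 0.2 · 12.207 - 3.291
z_β = -0.849

Power = Φ(z_β) = Φ(-0.849) ≈ 0.198

Effect size d = 0.2 is small by Cohen's convention (0.2/0.5/0.8).

Threshold: power ≥ 0.80 is conventionally adequate.
Power ≈ 0.20 → the study is underpowered (power < 0.80).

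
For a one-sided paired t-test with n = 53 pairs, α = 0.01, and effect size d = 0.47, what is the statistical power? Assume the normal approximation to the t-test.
Power ≈ 0.86

Power calculation (paired t-test, normal approximation):
z_β = d · √n - z_α
z_β = 0.47 · √53 - 2.326
z_β = 0.47 · 7.280 - 2.326
z_β = 1.095

Power = Φ(z_β) = Φ(1.095) ≈ 0.863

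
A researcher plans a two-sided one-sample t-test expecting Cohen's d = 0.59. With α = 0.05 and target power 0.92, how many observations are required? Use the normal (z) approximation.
n = 33

Sample size formula (one-sample t-test, normal approximation):
n = ((z_{α/2} + z_β) / d)²

z_{α/2} = 1.960 (for α = 0.05, two-sided)
z_β = 1.405 (for power = 0.92)
d = 0.59

n = ((1.960 + 1.405) / 0.59)²
n = (5.703)²
n ≈ 32.52
Round up to the next whole number: n = 33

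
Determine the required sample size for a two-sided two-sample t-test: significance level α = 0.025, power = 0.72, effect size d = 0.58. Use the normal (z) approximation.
n = 48 per group

Sample size formula (two-sample t-test, normal approximation):
n = 2 · ((z_{α/2} + z_β) / d)²

z_{α/2} = 2.241 (for α = 0.025, two-sided)
z_β = 0.583 (for power = 0.72)
d = 0.58

n = 2 · ((2.241 + 0.583) / 0.58)²
n = 2 · (4.869)²
n ≈ 47.41
Round up to the next whole number: n = 48 per group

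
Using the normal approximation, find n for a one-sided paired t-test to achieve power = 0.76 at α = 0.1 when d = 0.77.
n = 7 pairs

Sample size formula (paired t-test, normal approximation):
n = ((z_α + z_β) / d)²

z_α = 1.282 (for α = 0.1, one-sided)
z_β = 0.706 (for power = 0.76)
d = 0.77

n = ((1.282 + 0.706) / 0.77)²
n = (2.582)²
n ≈ 6.67
Round up to the next whole number: n = 7 pairs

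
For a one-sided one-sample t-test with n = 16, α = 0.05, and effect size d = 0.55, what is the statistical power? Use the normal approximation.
Power ≈ 0.71

Power calculation (one-sample t-test, normal approximation):
z_β = d · √n - z_α
z_β = 0.55 · √16 - 1.645
z_β = 0.55 · 4.000 - 1.645
z_β = 0.555

Power = Φ(z_β) = Φ(0.555) ≈ 0.711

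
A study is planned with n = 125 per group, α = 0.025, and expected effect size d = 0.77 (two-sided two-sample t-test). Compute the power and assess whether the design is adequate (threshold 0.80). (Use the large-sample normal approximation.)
Power ≈ 1.00; the study is adequately powered (power ≥ 0.80)

Power calculation (two-sample t-test, normal approximation):
z_β = d · √(n/2) - z_{α/2}
z_β = 0.77 · √(125/2) - 2.241
z_β = 0.77 · 7.906 - 2.241
z_β = 3.846

Power = Φ(z_β) = Φ(3.846) ≈ 1.000

Effect size d = 0.77 is medium by Cohen's convention (0.2/0.5/0.8).

Threshold: power ≥ 0.80 is conventionally adequate.
Power ≈ 1.00 → the study is adequately powered (power ≥ 0.80).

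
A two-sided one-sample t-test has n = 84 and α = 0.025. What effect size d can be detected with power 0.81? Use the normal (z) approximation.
d ≈ 0.34

Minimum detectable effect (one-sample t-test, normal approximation):
d = (z_{α/2} + z_β) / √n
d = (2.241 + 0.878) / √84
d = 3.119 / 9.165
d ≈ 0.34

By Cohen's convention (0.2 small / 0.5 medium / 0.8 large): small effect.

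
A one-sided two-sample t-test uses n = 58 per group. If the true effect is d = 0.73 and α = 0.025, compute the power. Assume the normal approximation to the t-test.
Power ≈ 0.98

Power calculation (two-sample t-test, normal approximation):
z_β = d · √(n/2) - z_α
z_β = 0.73 · √(58/2) - 1.960
z_β = 0.73 · 5.385 - 1.960
z_β = 1.971

Power = Φ(z_β) = Φ(1.971) ≈ 0.976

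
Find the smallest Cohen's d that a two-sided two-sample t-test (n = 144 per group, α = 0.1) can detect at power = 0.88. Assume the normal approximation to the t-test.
d ≈ 0.33

Minimum detectable effect (two-sample t-test, normal approximation):
d = (z_{α/2} + z_β) / √(n/2)
d = (1.645 + 1.175) / √(144/2)
d = 2.820 / 8.485
d ≈ 0.33

By Cohen's convention (0.2 small / 0.5 medium / 0.8 large): small effect.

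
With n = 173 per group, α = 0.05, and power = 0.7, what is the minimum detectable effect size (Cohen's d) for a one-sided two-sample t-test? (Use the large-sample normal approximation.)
d ≈ 0.23

Minimum detectable effect (two-sample t-test, normal approximation):
d = (z_α + z_β) / √(n/2)
d = (1.645 + 0.524) / √(173/2)
d = 2.169 / 9.301
d ≈ 0.23

By Cohen's convention (0.2 small / 0.5 medium / 0.8 large): small effect.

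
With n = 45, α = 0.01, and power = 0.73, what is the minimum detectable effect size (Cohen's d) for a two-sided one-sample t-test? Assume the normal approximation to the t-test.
d ≈ 0.48

Minimum detectable effect (one-sample t-test, normal approximation):
d = (z_{α/2} + z_β) / √n
d = (2.576 + 0.613) / √45
d = 3.189 / 6.708
d ≈ 0.48

By Cohen's convention (0.2 small / 0.5 medium / 0.8 large): small effect.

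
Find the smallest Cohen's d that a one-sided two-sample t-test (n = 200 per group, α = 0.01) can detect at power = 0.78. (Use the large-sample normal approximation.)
d ≈ 0.31

Minimum detectable effect (two-sample t-test, normal approximation):
d = (z_α + z_β) / √(n/2)
d = (2.326 + 0.772) / √(200/2)
d = 3.099 / 10.000
d ≈ 0.31

By Cohen's convention (0.2 small / 0.5 medium / 0.8 large): small effect.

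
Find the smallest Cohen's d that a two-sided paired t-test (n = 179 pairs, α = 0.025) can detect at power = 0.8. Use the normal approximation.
d ≈ 0.23

Minimum detectable effect (paired t-test, normal approximation):
d = (z_{α/2} + z_β) / √n
d = (2.241 + 0.842) / √179
d = 3.083 / 13.379
d ≈ 0.23

By Cohen's convention (0.2 small / 0.5 medium / 0.8 large): small effect.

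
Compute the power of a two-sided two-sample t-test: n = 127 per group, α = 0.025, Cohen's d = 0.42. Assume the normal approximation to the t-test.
Power ≈ 0.87

Power calculation (two-sample t-test, normal approximation):
z_β = d · √(n/2) - z_{α/2}
z_β = 0.42 · √(127/2) - 2.241
z_β = 0.42 · 7.969 - 2.241
z_β = 1.105

Power = Φ(z_β) = Φ(1.105) ≈ 0.866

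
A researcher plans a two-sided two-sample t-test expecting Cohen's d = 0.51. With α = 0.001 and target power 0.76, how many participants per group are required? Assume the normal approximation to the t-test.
n = 123 per group

Sample size formula (two-sample t-test, normal approximation):
n = 2 · ((z_{α/2} + z_β) / d)²

z_{α/2} = 3.291 (for α = 0.001, two-sided)
z_β = 0.706 (for power = 0.76)
d = 0.51

n = 2 · ((3.291 + 0.706) / 0.51)²
n = 2 · (7.837)²
n ≈ 122.84
Round up to the next whole number: n = 123 per group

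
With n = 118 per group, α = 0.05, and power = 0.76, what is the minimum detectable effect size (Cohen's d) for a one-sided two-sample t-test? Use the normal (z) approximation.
d ≈ 0.31

Minimum detectable effect (two-sample t-test, normal approximation):
d = (z_α + z_β) / √(n/2)
d = (1.645 + 0.706) / √(118/2)
d = 2.351 / 7.681
d ≈ 0.31

By Cohen's convention (0.2 small / 0.5 medium / 0.8 large): small effect.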